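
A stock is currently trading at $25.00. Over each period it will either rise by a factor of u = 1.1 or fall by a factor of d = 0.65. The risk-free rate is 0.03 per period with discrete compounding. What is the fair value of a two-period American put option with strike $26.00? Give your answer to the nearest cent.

Risk-neutral probability p = (1 + 0.03 − 0.65)/(1.1 − 0.65) = 0.3800/0.4500 = 0.8444
Terminal stock prices: S_uu = 30.25, S_ud = 17.88, S_dd = 10.56
Terminal payoffs (K − S): max(-4.25, 0) = 0, max(8.125, 0) = 8.125, max(15.44, 0) = 15.44
Node u (S = 27.5): continuation = 1/1.03·[0.8444·0.0000 + 0.1556·8.1250] = 1.2271; exercise value = 0.0000 ≤ continuation, so V_u = 1.2271
Node d (S = 16.25): continuation = 1/1.03·[0.8444·8.1250 + 0.1556·15.4375] = 8.9927; exercise value = 9.7500 > continuation, so V_d = 9.7500 (exercise)
Node 0 (S = 25): continuation = 1/1.03·[0.8444·1.2271 + 0.1556·9.7500] = 2.4785; exercise value = 1.0000 ≤ continuation, so V_0 = 2.4785

$2.48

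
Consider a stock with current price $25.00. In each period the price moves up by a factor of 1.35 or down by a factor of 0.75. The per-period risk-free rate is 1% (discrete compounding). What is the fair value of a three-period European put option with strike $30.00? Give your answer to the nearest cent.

Risk-neutral probability p = (1 + 0.01 − 0.75)/(1.35 − 0.75) = 0.2600/0.6000 = 0.4333
Terminal stock prices: S_uuu = 61.51, S_uud = 34.17, S_udd = 18.98, S_ddd = 10.55
Terminal payoffs (K − S): max(-31.51, 0) = 0, max(-4.172, 0) = 0, max(11.02, 0) = 11.02, max(19.45, 0) = 19.45
Node uu (S = 45.56): V_uu = 1/1.01·[0.4333·0.0000 + 0.5667·0.0000] = 0.0000
Node ud (S = 25.31): V_ud = 1/1.01·[0.4333·0.0000 + 0.5667·11.0156] = 6.1804
Node dd (S = 14.06): V_dd = 1/1.01·[0.4333·11.0156 + 0.5667·19.4531] = 15.6405
Node u (S = 33.75): V_u = 1/1.01·[0.4333·0.0000 + 0.5667·6.1804] = 3.4675
Node d (S = 18.75): V_d = 1/1.01·[0.4333·6.1804 + 0.5667·15.6405] = 11.4268
Node 0 (S = 25): V_0 = 1/1.01·[0.4333·3.4675 + 0.5667·11.4268] = 7.8988

$7.90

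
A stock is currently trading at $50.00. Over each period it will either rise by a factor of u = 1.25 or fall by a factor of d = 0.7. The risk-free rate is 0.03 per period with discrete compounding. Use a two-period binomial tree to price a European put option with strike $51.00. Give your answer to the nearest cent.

Risk-neutral probability p = (1 + 0.03 − 0.7)/(1.25 − 0.7) = 0.3300/0.5500 = 0.6000
Terminal stock prices: S_uu = 78.12, S_ud = 43.75, S_dd = 24.5
Terminal payoffs (K − S): max(-27.12, 0) = 0, max(7.25, 0) = 7.25, max(26.5, 0) = 26.5
Node u (S = 62.5): V_u = 1/1.03·[0.6000·0.0000 + 0.4000·7.2500] = 2.8155
Node d (S = 35): V_d = 1/1.03·[0.6000·7.2500 + 0.4000·26.5000] = 14.5146
Node 0 (S = 50): V_0 = 1/1.03·[0.6000·2.8155 + 0.4000·14.5146] = 7.2768

$7.28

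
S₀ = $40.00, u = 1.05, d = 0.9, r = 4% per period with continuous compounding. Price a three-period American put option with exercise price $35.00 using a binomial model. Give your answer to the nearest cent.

$0.02

Risk-neutral probability p = (e^0.04 − 0.9)/(1.05 − 0.9) = 0.1408/0.1500 = 0.9387
Terminal stock prices: S_uuu = 46.31, S_uud = 39.69, S_udd = 34.02, S_ddd = 29.16
Terminal payoffs (K − S): max(-11.31, 0) = 0, max(-4.69, 0) = 0, max(0.98, 0) = 0.98, max(5.84, 0) = 5.84
Node uu (S = 44.1): continuation = e^(−0.04)·[0.9387·0.0000 + 0.0613·0.0000] = 0.0000; exercise value = 0.0000 ≤ continuation, so V_uu = 0.0000
Node ud (S = 37.8): continuation = e^(−0.04)·[0.9387·0.0000 + 0.0613·0.9800] = 0.0577; exercise value = 0.0000 ≤ continuation, so V_ud = 0.0577
Node dd (S = 32.4): continuation = e^(−0.04)·[0.9387·0.9800 + 0.0613·5.8400] = 1.2276; exercise value = 2.6000 > continuation, so V_dd = 2.6000 (exercise)
Node u (S = 42): continuation = e^(−0.04)·[0.9387·0.0000 + 0.0613·0.0577] = 0.0034; exercise value = 0.0000 ≤ continuation, so V_u = 0.0034
Node d (S = 36): continuation = e^(−0.04)·[0.9387·0.0577 + 0.0613·2.6000] = 0.2051; exercise value = 0.0000 ≤ continuation, so V_d = 0.2051
Node 0 (S = 40): continuation = e^(−0.04)·[0.9387·0.0034 + 0.0613·0.2051] = 0.0151; exercise value = 0.0000 ≤ continuation, so V_0 = 0.0151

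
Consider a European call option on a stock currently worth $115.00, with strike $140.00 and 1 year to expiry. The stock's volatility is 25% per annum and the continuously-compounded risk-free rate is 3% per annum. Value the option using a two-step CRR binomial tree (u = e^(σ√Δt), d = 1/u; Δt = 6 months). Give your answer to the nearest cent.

CRR parameters: u = e^(σ√Δt) = e^(0.25·√0.5) = 1.1934, d = 1/u = 0.8380
Per-period rate: rΔt = 0.03·0.5 = 0.015, so R = e^0.015 = 1.0151
Risk-neutral probability p = (e^0.015 − 0.8380)/(1.1934 − 0.8380) = 0.1771/0.3554 = 0.4984
Terminal stock prices: S_uu = 163.8, S_ud = 115, S_dd = 80.75
Terminal payoffs (S − K): max(23.77, 0) = 23.77, max(-25, 0) = 0, max(-59.25, 0) = 0
Node u (S = 137.2): V_u = e^(−0.015)·[0.4984·23.7737 + 0.5016·0.0000] = 11.6735
Node d (S = 96.37): V_d = e^(−0.015)·[0.4984·0.0000 + 0.5016·0.0000] = 0.0000
Node 0 (S = 115): V_0 = e^(−0.015)·[0.4984·11.6735 + 0.5016·0.0000] = 5.7319

$5.73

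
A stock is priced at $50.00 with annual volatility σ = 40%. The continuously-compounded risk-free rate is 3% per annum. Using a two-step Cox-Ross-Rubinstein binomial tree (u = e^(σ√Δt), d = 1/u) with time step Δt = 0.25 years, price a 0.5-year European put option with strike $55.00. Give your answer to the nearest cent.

CRR parameters: u = e^(σ√Δt) = e^(0.4·√0.25) = 1.2214, d = 1/u = 0.8187
Per-period rate: rΔt = 0.03·0.25 = 0.0075, so R = e^0.0075 = 1.0075
Risk-neutral probability p = (e^0.0075 − 0.8187)/(1.2214 − 0.8187) = 0.1888/0.4027 = 0.4689
Terminal stock prices: S_uu = 74.59, S_ud = 50, S_dd = 33.52
Terminal payoffs (K − S): max(-19.59, 0) = 0, max(5, 0) = 5, max(21.48, 0) = 21.48
Node u (S = 61.07): V_u = e^(−0.0075)·[0.4689·0.0000 + 0.5311·5.0000] = 2.6358
Node d (S = 40.94): V_d = e^(−0.0075)·[0.4689·5.0000 + 0.5311·21.4840] = 13.6525
Node 0 (S = 50): V_0 = e^(−0.0075)·[0.4689·2.6358 + 0.5311·13.6525] = 8.4238

$8.42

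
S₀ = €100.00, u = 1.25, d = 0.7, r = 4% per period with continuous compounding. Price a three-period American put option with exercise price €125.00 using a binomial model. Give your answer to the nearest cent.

Risk-neutral probability p = (e^0.04 − 0.7)/(1.25 − 0.7) = 0.3408/0.5500 = 0.6197
Terminal stock prices: S_uuu = 195.3, S_uud = 109.4, S_udd = 61.25, S_ddd = 34.3
Terminal payoffs (K − S): max(-70.31, 0) = 0, max(15.62, 0) = 15.62, max(63.75, 0) = 63.75, max(90.7, 0) = 90.7
Node uu (S = 156.2): continuation = e^(−0.04)·[0.6197·0.0000 + 0.3803·15.6250] = 5.7099; exercise value = 0.0000 ≤ continuation, so V_uu = 5.7099
Node ud (S = 87.5): continuation = e^(−0.04)·[0.6197·15.6250 + 0.3803·63.7500] = 32.5987; exercise value = 37.5000 > continuation, so V_ud = 37.5000 (exercise)
Node dd (S = 49): continuation = e^(−0.04)·[0.6197·63.7500 + 0.3803·90.7000] = 71.0987; exercise value = 76.0000 > continuation, so V_dd = 76.0000 (exercise)
Node u (S = 125): continuation = e^(−0.04)·[0.6197·5.7099 + 0.3803·37.5000] = 17.1031; exercise value = 0.0000 ≤ continuation, so V_u = 17.1031
Node d (S = 70): continuation = e^(−0.04)·[0.6197·37.5000 + 0.3803·76.0000] = 50.0987; exercise value = 55.0000 > continuation, so V_d = 55.0000 (exercise)
Node 0 (S = 100): continuation = e^(−0.04)·[0.6197·17.1031 + 0.3803·55.0000] = 30.2811; exercise value = 25.0000 ≤ continuation, so V_0 = 30.2811

€30.28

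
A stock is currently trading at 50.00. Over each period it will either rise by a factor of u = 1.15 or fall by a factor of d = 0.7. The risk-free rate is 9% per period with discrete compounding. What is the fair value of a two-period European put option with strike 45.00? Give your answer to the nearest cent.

Risk-neutral probability p = (1 + 0.09 − 0.7)/(1.15 − 0.7) = 0.3900/0.4500 = 0.8667
Terminal stock prices: S_uu = 66.12, S_ud = 40.25, S_dd = 24.5
Terminal payoffs (K − S): max(-21.12, 0) = 0, max(4.75, 0) = 4.75, max(20.5, 0) = 20.5
Node u (S = 57.5): V_u = 1/1.09·[0.8667·0.0000 + 0.1333·4.7500] = 0.5810
Node d (S = 35): V_d = 1/1.09·[0.8667·4.7500 + 0.1333·20.5000] = 6.2844
Node 0 (S = 50): V_0 = 1/1.09·[0.8667·0.5810 + 0.1333·6.2844] = 1.2307

1.23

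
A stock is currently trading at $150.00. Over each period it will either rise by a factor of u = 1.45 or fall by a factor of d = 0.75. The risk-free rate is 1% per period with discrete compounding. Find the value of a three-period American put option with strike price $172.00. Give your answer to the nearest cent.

$48.08

Risk-neutral probability p = (1 + 0.01 − 0.75)/(1.45 − 0.75) = 0.2600/0.7000 = 0.3714
Terminal stock prices: S_uuu = 457.3, S_uud = 236.5, S_udd = 122.3, S_ddd = 63.28
Terminal payoffs (K − S): max(-285.3, 0) = 0, max(-64.53, 0) = 0, max(49.66, 0) = 49.66, max(108.7, 0) = 108.7
Node uu (S = 315.4): continuation = 1/1.01·[0.3714·0.0000 + 0.6286·0.0000] = 0.0000; exercise value = 0.0000 ≤ continuation, so V_uu = 0.0000
Node ud (S = 163.1): continuation = 1/1.01·[0.3714·0.0000 + 0.6286·49.6562] = 30.9035; exercise value = 8.8750 ≤ continuation, so V_ud = 30.9035
Node dd (S = 84.38): continuation = 1/1.01·[0.3714·49.6562 + 0.6286·108.7188] = 85.9220; exercise value = 87.6250 > continuation, so V_dd = 87.6250 (exercise)
Node u (S = 217.5): continuation = 1/1.01·[0.3714·0.0000 + 0.6286·30.9035] = 19.2327; exercise value = 0.0000 ≤ continuation, so V_u = 19.2327
Node d (S = 112.5): continuation = 1/1.01·[0.3714·30.9035 + 0.6286·87.6250] = 65.8980; exercise value = 59.5000 ≤ continuation, so V_d = 65.8980
Node 0 (S = 150): continuation = 1/1.01·[0.3714·19.2327 + 0.6286·65.8980] = 48.0843; exercise value = 22.0000 ≤ continuation, so V_0 = 48.0843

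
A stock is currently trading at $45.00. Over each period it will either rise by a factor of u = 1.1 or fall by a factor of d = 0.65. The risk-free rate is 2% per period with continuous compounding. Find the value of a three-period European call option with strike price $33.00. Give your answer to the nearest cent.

Risk-neutral probability p = (e^0.02 − 0.65)/(1.1 − 0.65) = 0.3702/0.4500 = 0.8227
Terminal stock prices: S_uuu = 59.9, S_uud = 35.39, S_udd = 20.91, S_ddd = 12.36
Terminal payoffs (S − K): max(26.9, 0) = 26.9, max(2.393, 0) = 2.393, max(-12.09, 0) = 0, max(-20.64, 0) = 0
Node uu (S = 54.45): V_uu = e^(−0.02)·[0.8227·26.8950 + 0.1773·2.3925] = 22.1034
Node ud (S = 32.18): V_ud = e^(−0.02)·[0.8227·2.3925 + 0.1773·0.0000] = 1.9293
Node dd (S = 19.01): V_dd = e^(−0.02)·[0.8227·0.0000 + 0.1773·0.0000] = 0.0000
Node u (S = 49.5): V_u = e^(−0.02)·[0.8227·22.1034 + 0.1773·1.9293] = 18.1591
Node d (S = 29.25): V_d = e^(−0.02)·[0.8227·1.9293 + 0.1773·0.0000] = 1.5557
Node 0 (S = 45): V_0 = e^(−0.02)·[0.8227·18.1591 + 0.1773·1.5557] = 14.9136

$14.91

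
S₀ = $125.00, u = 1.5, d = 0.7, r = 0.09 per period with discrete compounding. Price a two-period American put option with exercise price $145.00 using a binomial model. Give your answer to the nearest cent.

$29.93

Risk-neutral probability p = (1 + 0.09 − 0.7)/(1.5 − 0.7) = 0.3900/0.8000 = 0.4875
Terminal stock prices: S_uu = 281.2, S_ud = 131.2, S_dd = 61.25
Terminal payoffs (K − S): max(-136.2, 0) = 0, max(13.75, 0) = 13.75, max(83.75, 0) = 83.75
Node u (S = 187.5): continuation = 1/1.09·[0.4875·0.0000 + 0.5125·13.7500] = 6.4650; exercise value = 0.0000 ≤ continuation, so V_u = 6.4650
Node d (S = 87.5): continuation = 1/1.09·[0.4875·13.7500 + 0.5125·83.7500] = 45.5275; exercise value = 57.5000 > continuation, so V_d = 57.5000 (exercise)
Node 0 (S = 125): continuation = 1/1.09·[0.4875·6.4650 + 0.5125·57.5000] = 29.9270; exercise value = 20.0000 ≤ continuation, so V_0 = 29.9270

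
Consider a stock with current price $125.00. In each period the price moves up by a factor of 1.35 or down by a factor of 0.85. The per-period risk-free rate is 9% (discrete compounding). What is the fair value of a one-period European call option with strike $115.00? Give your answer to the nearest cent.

Risk-neutral probability p = (1 + 0.09 − 0.85)/(1.35 − 0.85) = 0.2400/0.5000 = 0.4800
Terminal stock prices: S_u = 168.8, S_d = 106.2
Terminal payoffs (S − K): max(53.75, 0) = 53.75, max(-8.75, 0) = 0
Node 0 (S = 125): V_0 = 1/1.09·[0.4800·53.7500 + 0.5200·0.0000] = 23.6697

$23.67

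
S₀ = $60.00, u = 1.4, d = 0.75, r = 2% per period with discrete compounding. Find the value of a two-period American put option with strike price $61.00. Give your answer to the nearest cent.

$9.17

Risk-neutral probability p = (1 + 0.02 − 0.75)/(1.4 − 0.75) = 0.2700/0.6500 = 0.4154
Terminal stock prices: S_uu = 117.6, S_ud = 63, S_dd = 33.75
Terminal payoffs (K − S): max(-56.6, 0) = 0, max(-2, 0) = 0, max(27.25, 0) = 27.25
Node u (S = 84): continuation = 1/1.02·[0.4154·0.0000 + 0.5846·0.0000] = 0.0000; exercise value = 0.0000 ≤ continuation, so V_u = 0.0000
Node d (S = 45): continuation = 1/1.02·[0.4154·0.0000 + 0.5846·27.2500] = 15.6184; exercise value = 16.0000 > continuation, so V_d = 16.0000 (exercise)
Node 0 (S = 60): continuation = 1/1.02·[0.4154·0.0000 + 0.5846·16.0000] = 9.1704; exercise value = 1.0000 ≤ continuation, so V_0 = 9.1704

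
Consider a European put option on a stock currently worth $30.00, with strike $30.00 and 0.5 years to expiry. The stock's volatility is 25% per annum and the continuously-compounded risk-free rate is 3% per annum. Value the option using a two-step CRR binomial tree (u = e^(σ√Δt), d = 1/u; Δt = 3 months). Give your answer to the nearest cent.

$1.64

CRR parameters: u = e^(σ√Δt) = e^(0.25·√0.25) = 1.1331, d = 1/u = 0.8825
Per-period rate: rΔt = 0.03·0.25 = 0.0075, so R = e^0.0075 = 1.0075
Risk-neutral probability p = (e^0.0075 − 0.8825)/(1.1331 − 0.8825) = 0.1250/0.2507 = 0.4988
Terminal stock prices: S_uu = 38.52, S_ud = 30, S_dd = 23.36
Terminal payoffs (K − S): max(-8.521, 0) = 0, max(0, 0) = 0, max(6.636, 0) = 6.636
Node u (S = 33.99): V_u = e^(−0.0075)·[0.4988·0.0000 + 0.5012·0.0000] = 0.0000
Node d (S = 26.47): V_d = e^(−0.0075)·[0.4988·0.0000 + 0.5012·6.6360] = 3.3009
Node 0 (S = 30): V_0 = e^(−0.0075)·[0.4988·0.0000 + 0.5012·3.3009] = 1.6420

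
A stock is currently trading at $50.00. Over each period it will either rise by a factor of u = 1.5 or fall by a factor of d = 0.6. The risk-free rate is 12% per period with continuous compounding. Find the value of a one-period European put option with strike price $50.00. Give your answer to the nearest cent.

$7.34

Risk-neutral probability p = (e^0.12 − 0.6)/(1.5 − 0.6) = 0.5275/0.9000 = 0.5861
Terminal stock prices: S_u = 75, S_d = 30
Terminal payoffs (K − S): max(-25, 0) = 0, max(20, 0) = 20
Node 0 (S = 50): V_0 = e^(−0.12)·[0.5861·0.0000 + 0.4139·20.0000] = 7.3418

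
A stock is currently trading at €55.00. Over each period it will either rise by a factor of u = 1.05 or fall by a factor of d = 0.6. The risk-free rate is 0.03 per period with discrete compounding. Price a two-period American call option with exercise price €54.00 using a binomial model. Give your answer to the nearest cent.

Risk-neutral probability p = (1 + 0.03 − 0.6)/(1.05 − 0.6) = 0.4300/0.4500 = 0.9556
Terminal stock prices: S_uu = 60.64, S_ud = 34.65, S_dd = 19.8
Terminal payoffs (S − K): max(6.638, 0) = 6.638, max(-19.35, 0) = 0, max(-34.2, 0) = 0
Node u (S = 57.75): continuation = 1/1.03·[0.9556·6.6375 + 0.0444·0.0000] = 6.1578; exercise value = 3.7500 ≤ continuation, so V_u = 6.1578
Node d (S = 33): continuation = 1/1.03·[0.9556·0.0000 + 0.0444·0.0000] = 0.0000; exercise value = 0.0000 ≤ continuation, so V_d = 0.0000
Node 0 (S = 55): continuation = 1/1.03·[0.9556·6.1578 + 0.0444·0.0000] = 5.7127; exercise value = 1.0000 ≤ continuation, so V_0 = 5.7127

€5.71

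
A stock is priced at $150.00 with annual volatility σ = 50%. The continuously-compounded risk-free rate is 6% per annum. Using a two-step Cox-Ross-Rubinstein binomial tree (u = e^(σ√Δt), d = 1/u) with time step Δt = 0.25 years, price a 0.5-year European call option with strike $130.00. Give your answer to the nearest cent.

$34.57

CRR parameters: u = e^(σ√Δt) = e^(0.5·√0.25) = 1.2840, d = 1/u = 0.7788
Per-period rate: rΔt = 0.06·0.25 = 0.015, so R = e^0.015 = 1.0151
Risk-neutral probability p = (e^0.015 − 0.7788)/(1.2840 − 0.7788) = 0.2363/0.5052 = 0.4677
Terminal stock prices: S_uu = 247.3, S_ud = 150, S_dd = 90.98
Terminal payoffs (S − K): max(117.3, 0) = 117.3, max(20, 0) = 20, max(-39.02, 0) = 0
Node u (S = 192.6): V_u = e^(−0.015)·[0.4677·117.3082 + 0.5323·20.0000] = 64.5393
Node d (S = 116.8): V_d = e^(−0.015)·[0.4677·20.0000 + 0.5323·0.0000] = 9.2155
Node 0 (S = 150): V_0 = e^(−0.015)·[0.4677·64.5393 + 0.5323·9.2155] = 34.5700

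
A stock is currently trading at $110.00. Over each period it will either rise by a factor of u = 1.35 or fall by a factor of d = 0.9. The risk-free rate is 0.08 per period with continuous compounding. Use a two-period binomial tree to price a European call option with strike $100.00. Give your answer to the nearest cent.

Risk-neutral probability p = (e^0.08 − 0.9)/(1.35 − 0.9) = 0.1833/0.4500 = 0.4073
Terminal stock prices: S_uu = 200.5, S_ud = 133.7, S_dd = 89.1
Terminal payoffs (S − K): max(100.5, 0) = 100.5, max(33.65, 0) = 33.65, max(-10.9, 0) = 0
Node u (S = 148.5): V_u = e^(−0.08)·[0.4073·100.4750 + 0.5927·33.6500] = 56.1884
Node d (S = 99): V_d = e^(−0.08)·[0.4073·33.6500 + 0.5927·0.0000] = 12.6520
Node 0 (S = 110): V_0 = e^(−0.08)·[0.4073·56.1884 + 0.5927·12.6520] = 28.0485

$28.05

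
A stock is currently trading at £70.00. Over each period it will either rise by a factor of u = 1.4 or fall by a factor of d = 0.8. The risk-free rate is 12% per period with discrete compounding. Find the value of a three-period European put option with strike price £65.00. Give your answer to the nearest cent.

£2.67

Risk-neutral probability p = (1 + 0.12 − 0.8)/(1.4 − 0.8) = 0.3200/0.6000 = 0.5333
Terminal stock prices: S_uuu = 192.1, S_uud = 109.8, S_udd = 62.72, S_ddd = 35.84
Terminal payoffs (K − S): max(-127.1, 0) = 0, max(-44.76, 0) = 0, max(2.28, 0) = 2.28, max(29.16, 0) = 29.16
Node uu (S = 137.2): V_uu = 1/1.12·[0.5333·0.0000 + 0.4667·0.0000] = 0.0000
Node ud (S = 78.4): V_ud = 1/1.12·[0.5333·0.0000 + 0.4667·2.2800] = 0.9500
Node dd (S = 44.8): V_dd = 1/1.12·[0.5333·2.2800 + 0.4667·29.1600] = 13.2357
Node u (S = 98): V_u = 1/1.12·[0.5333·0.0000 + 0.4667·0.9500] = 0.3958
Node d (S = 56): V_d = 1/1.12·[0.5333·0.9500 + 0.4667·13.2357] = 5.9673
Node 0 (S = 70): V_0 = 1/1.12·[0.5333·0.3958 + 0.4667·5.9673] = 2.6749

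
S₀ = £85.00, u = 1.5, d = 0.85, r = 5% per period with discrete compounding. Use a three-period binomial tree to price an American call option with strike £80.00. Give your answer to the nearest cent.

£23.86

Risk-neutral probability p = (1 + 0.05 − 0.85)/(1.5 − 0.85) = 0.2000/0.6500 = 0.3077
Terminal stock prices: S_uuu = 286.9, S_uud = 162.6, S_udd = 92.12, S_ddd = 52.2
Terminal payoffs (S − K): max(206.9, 0) = 206.9, max(82.56, 0) = 82.56, max(12.12, 0) = 12.12, max(-27.8, 0) = 0
Node uu (S = 191.2): continuation = 1/1.05·[0.3077·206.8750 + 0.6923·82.5625] = 115.0595; exercise value = 111.2500 ≤ continuation, so V_uu = 115.0595
Node ud (S = 108.4): continuation = 1/1.05·[0.3077·82.5625 + 0.6923·12.1187] = 32.1845; exercise value = 28.3750 ≤ continuation, so V_ud = 32.1845
Node dd (S = 61.41): continuation = 1/1.05·[0.3077·12.1187 + 0.6923·0.0000] = 3.5513; exercise value = 0.0000 ≤ continuation, so V_dd = 3.5513
Node u (S = 127.5): continuation = 1/1.05·[0.3077·115.0595 + 0.6923·32.1845] = 54.9376; exercise value = 47.5000 ≤ continuation, so V_u = 54.9376
Node d (S = 72.25): continuation = 1/1.05·[0.3077·32.1845 + 0.6923·3.5513] = 11.7729; exercise value = 0.0000 ≤ continuation, so V_d = 11.7729
Node 0 (S = 85): continuation = 1/1.05·[0.3077·54.9376 + 0.6923·11.7729] = 23.8613; exercise value = 5.0000 ≤ continuation, so V_0 = 23.8613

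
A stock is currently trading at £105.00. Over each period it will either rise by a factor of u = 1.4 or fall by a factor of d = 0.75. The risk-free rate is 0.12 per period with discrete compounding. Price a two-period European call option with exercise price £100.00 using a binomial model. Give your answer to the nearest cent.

£31.34

Risk-neutral probability p = (1 + 0.12 − 0.75)/(1.4 − 0.75) = 0.3700/0.6500 = 0.5692
Terminal stock prices: S_uu = 205.8, S_ud = 110.2, S_dd = 59.06
Terminal payoffs (S − K): max(105.8, 0) = 105.8, max(10.25, 0) = 10.25, max(-40.94, 0) = 0
Node u (S = 147): V_u = 1/1.12·[0.5692·105.8000 + 0.4308·10.2500] = 57.7143
Node d (S = 78.75): V_d = 1/1.12·[0.5692·10.2500 + 0.4308·0.0000] = 5.2095
Node 0 (S = 105): V_0 = 1/1.12·[0.5692·57.7143 + 0.4308·5.2095] = 31.3365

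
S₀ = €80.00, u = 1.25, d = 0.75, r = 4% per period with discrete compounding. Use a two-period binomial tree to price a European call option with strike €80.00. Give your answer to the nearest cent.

€14.00

Risk-neutral probability p = (1 + 0.04 − 0.75)/(1.25 − 0.75) = 0.2900/0.5000 = 0.5800
Terminal stock prices: S_uu = 125, S_ud = 75, S_dd = 45
Terminal payoffs (S − K): max(45, 0) = 45, max(-5, 0) = 0, max(-35, 0) = 0
Node u (S = 100): V_u = 1/1.04·[0.5800·45.0000 + 0.4200·0.0000] = 25.0962
Node d (S = 60): V_d = 1/1.04·[0.5800·0.0000 + 0.4200·0.0000] = 0.0000
Node 0 (S = 80): V_0 = 1/1.04·[0.5800·25.0962 + 0.4200·0.0000] = 13.9959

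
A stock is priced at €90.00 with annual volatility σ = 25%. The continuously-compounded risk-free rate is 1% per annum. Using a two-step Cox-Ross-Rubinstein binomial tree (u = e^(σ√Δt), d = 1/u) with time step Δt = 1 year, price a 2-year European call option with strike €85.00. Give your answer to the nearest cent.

CRR parameters: u = e^(σ√Δt) = e^(0.25·√1) = 1.2840, d = 1/u = 0.7788
Per-period rate: rΔt = 0.01·1 = 0.01, so R = e^0.01 = 1.0101
Risk-neutral probability p = (e^0.01 − 0.7788)/(1.2840 − 0.7788) = 0.2312/0.5052 = 0.4577
Terminal stock prices: S_uu = 148.4, S_ud = 90, S_dd = 54.59
Terminal payoffs (S − K): max(63.38, 0) = 63.38, max(5, 0) = 5, max(-30.41, 0) = 0
Node u (S = 115.6): V_u = e^(−0.01)·[0.4577·63.3849 + 0.5423·5.0000] = 31.4081
Node d (S = 70.09): V_d = e^(−0.01)·[0.4577·5.0000 + 0.5423·0.0000] = 2.2658
Node 0 (S = 90): V_0 = e^(−0.01)·[0.4577·31.4081 + 0.5423·2.2658] = 15.4494

€15.45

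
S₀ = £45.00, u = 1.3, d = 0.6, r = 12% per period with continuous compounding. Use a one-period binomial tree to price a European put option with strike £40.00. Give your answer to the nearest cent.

Risk-neutral probability p = (e^0.12 − 0.6)/(1.3 − 0.6) = 0.5275/0.7000 = 0.7536
Terminal stock prices: S_u = 58.5, S_d = 27
Terminal payoffs (K − S): max(-18.5, 0) = 0, max(13, 0) = 13
Node 0 (S = 45): V_0 = e^(−0.12)·[0.7536·0.0000 + 0.2464·13.0000] = 2.8414

£2.84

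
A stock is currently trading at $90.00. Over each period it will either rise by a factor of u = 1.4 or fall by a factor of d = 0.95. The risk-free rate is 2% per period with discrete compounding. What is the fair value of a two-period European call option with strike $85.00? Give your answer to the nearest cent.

$10.89

Risk-neutral probability p = (1 + 0.02 − 0.95)/(1.4 − 0.95) = 0.0700/0.4500 = 0.1556
Terminal stock prices: S_uu = 176.4, S_ud = 119.7, S_dd = 81.22
Terminal payoffs (S − K): max(91.4, 0) = 91.4, max(34.7, 0) = 34.7, max(-3.775, 0) = 0
Node u (S = 126): V_u = 1/1.02·[0.1556·91.4000 + 0.8444·34.7000] = 42.6667
Node d (S = 85.5): V_d = 1/1.02·[0.1556·34.7000 + 0.8444·0.0000] = 5.2919
Node 0 (S = 90): V_0 = 1/1.02·[0.1556·42.6667 + 0.8444·5.2919] = 10.8880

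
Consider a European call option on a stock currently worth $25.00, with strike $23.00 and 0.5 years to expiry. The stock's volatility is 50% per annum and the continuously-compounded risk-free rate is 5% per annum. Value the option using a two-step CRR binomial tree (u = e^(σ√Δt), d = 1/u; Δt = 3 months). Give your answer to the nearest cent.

CRR parameters: u = e^(σ√Δt) = e^(0.5·√0.25) = 1.2840, d = 1/u = 0.7788
Per-period rate: rΔt = 0.05·0.25 = 0.0125, so R = e^0.0125 = 1.0126
Risk-neutral probability p = (e^0.0125 − 0.7788)/(1.2840 − 0.7788) = 0.2338/0.5052 = 0.4627
Terminal stock prices: S_uu = 41.22, S_ud = 25, S_dd = 15.16
Terminal payoffs (S − K): max(18.22, 0) = 18.22, max(2, 0) = 2, max(-7.837, 0) = 0
Node u (S = 32.1): V_u = e^(−0.0125)·[0.4627·18.2180 + 0.5373·2.0000] = 9.3863
Node d (S = 19.47): V_d = e^(−0.0125)·[0.4627·2.0000 + 0.5373·0.0000] = 0.9139
Node 0 (S = 25): V_0 = e^(−0.0125)·[0.4627·9.3863 + 0.5373·0.9139] = 4.7742

$4.77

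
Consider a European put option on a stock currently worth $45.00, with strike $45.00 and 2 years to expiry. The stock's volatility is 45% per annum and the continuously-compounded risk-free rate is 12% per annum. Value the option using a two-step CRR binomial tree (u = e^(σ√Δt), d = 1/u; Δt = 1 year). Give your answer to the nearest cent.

$4.71

CRR parameters: u = e^(σ√Δt) = e^(0.45·√1) = 1.5683, d = 1/u = 0.6376
Per-period rate: rΔt = 0.12·1 = 0.12, so R = e^0.12 = 1.1275
Risk-neutral probability p = (e^0.12 − 0.6376)/(1.5683 − 0.6376) = 0.4899/0.9307 = 0.5264
Terminal stock prices: S_uu = 110.7, S_ud = 45, S_dd = 18.3
Terminal payoffs (K − S): max(-65.68, 0) = 0, max(0, 0) = 0, max(26.7, 0) = 26.7
Node u (S = 70.57): V_u = e^(−0.12)·[0.5264·0.0000 + 0.4736·0.0000] = 0.0000
Node d (S = 28.69): V_d = e^(−0.12)·[0.5264·0.0000 + 0.4736·26.7044] = 11.2182
Node 0 (S = 45): V_0 = e^(−0.12)·[0.5264·0.0000 + 0.4736·11.2182] = 4.7126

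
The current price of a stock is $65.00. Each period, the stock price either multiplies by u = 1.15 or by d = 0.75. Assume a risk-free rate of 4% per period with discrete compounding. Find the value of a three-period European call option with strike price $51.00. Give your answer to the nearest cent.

$21.41

Risk-neutral probability p = (1 + 0.04 − 0.75)/(1.15 − 0.75) = 0.2900/0.4000 = 0.7250
Terminal stock prices: S_uuu = 98.86, S_uud = 64.47, S_udd = 42.05, S_ddd = 27.42
Terminal payoffs (S − K): max(47.86, 0) = 47.86, max(13.47, 0) = 13.47, max(-8.953, 0) = 0, max(-23.58, 0) = 0
Node uu (S = 85.96): V_uu = 1/1.04·[0.7250·47.8569 + 0.2750·13.4719] = 36.9240
Node ud (S = 56.06): V_ud = 1/1.04·[0.7250·13.4719 + 0.2750·0.0000] = 9.3915
Node dd (S = 36.56): V_dd = 1/1.04·[0.7250·0.0000 + 0.2750·0.0000] = 0.0000
Node u (S = 74.75): V_u = 1/1.04·[0.7250·36.9240 + 0.2750·9.3915] = 28.2236
Node d (S = 48.75): V_d = 1/1.04·[0.7250·9.3915 + 0.2750·0.0000] = 6.5469
Node 0 (S = 65): V_0 = 1/1.04·[0.7250·28.2236 + 0.2750·6.5469] = 21.4063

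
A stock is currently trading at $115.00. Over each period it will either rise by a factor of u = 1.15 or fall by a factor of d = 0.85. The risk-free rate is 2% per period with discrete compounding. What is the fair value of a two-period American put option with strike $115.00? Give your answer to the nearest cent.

Risk-neutral probability p = (1 + 0.02 − 0.85)/(1.15 − 0.85) = 0.1700/0.3000 = 0.5667
Terminal stock prices: S_uu = 152.1, S_ud = 112.4, S_dd = 83.09
Terminal payoffs (K − S): max(-37.09, 0) = 0, max(2.588, 0) = 2.588, max(31.91, 0) = 31.91
Node u (S = 132.2): continuation = 1/1.02·[0.5667·0.0000 + 0.4333·2.5875] = 1.0993; exercise value = 0.0000 ≤ continuation, so V_u = 1.0993
Node d (S = 97.75): continuation = 1/1.02·[0.5667·2.5875 + 0.4333·31.9125] = 14.9951; exercise value = 17.2500 > continuation, so V_d = 17.2500 (exercise)
Node 0 (S = 115): continuation = 1/1.02·[0.5667·1.0993 + 0.4333·17.2500] = 7.9391; exercise value = 0.0000 ≤ continuation, so V_0 = 7.9391

$7.94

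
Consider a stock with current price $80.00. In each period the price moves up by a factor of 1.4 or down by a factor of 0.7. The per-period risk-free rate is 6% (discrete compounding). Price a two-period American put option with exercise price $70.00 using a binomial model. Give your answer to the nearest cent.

$6.47

Risk-neutral probability p = (1 + 0.06 − 0.7)/(1.4 − 0.7) = 0.3600/0.7000 = 0.5143
Terminal stock prices: S_uu = 156.8, S_ud = 78.4, S_dd = 39.2
Terminal payoffs (K − S): max(-86.8, 0) = 0, max(-8.4, 0) = 0, max(30.8, 0) = 30.8
Node u (S = 112): continuation = 1/1.06·[0.5143·0.0000 + 0.4857·0.0000] = 0.0000; exercise value = 0.0000 ≤ continuation, so V_u = 0.0000
Node d (S = 56): continuation = 1/1.06·[0.5143·0.0000 + 0.4857·30.8000] = 14.1132; exercise value = 14.0000 ≤ continuation, so V_d = 14.1132
Node 0 (S = 80): continuation = 1/1.06·[0.5143·0.0000 + 0.4857·14.1132] = 6.4670; exercise value = 0.0000 ≤ continuation, so V_0 = 6.4670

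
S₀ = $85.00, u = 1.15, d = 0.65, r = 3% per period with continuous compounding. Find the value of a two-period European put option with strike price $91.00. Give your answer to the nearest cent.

Risk-neutral probability p = (e^0.03 − 0.65)/(1.15 − 0.65) = 0.3805/0.5000 = 0.7609
Terminal stock prices: S_uu = 112.4, S_ud = 63.54, S_dd = 35.91
Terminal payoffs (K − S): max(-21.41, 0) = 0, max(27.46, 0) = 27.46, max(55.09, 0) = 55.09
Node u (S = 97.75): V_u = e^(−0.03)·[0.7609·0.0000 + 0.2391·27.4625] = 6.3720
Node d (S = 55.25): V_d = e^(−0.03)·[0.7609·27.4625 + 0.2391·55.0875] = 33.0605
Node 0 (S = 85): V_0 = e^(−0.03)·[0.7609·6.3720 + 0.2391·33.0605] = 12.3761

$12.38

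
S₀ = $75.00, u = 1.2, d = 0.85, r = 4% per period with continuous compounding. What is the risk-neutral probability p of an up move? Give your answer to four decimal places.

p = 0.5452

Risk-neutral probability p = (e^0.04 − 0.85)/(1.2 − 0.85) = 0.1908/0.3500 = 0.5452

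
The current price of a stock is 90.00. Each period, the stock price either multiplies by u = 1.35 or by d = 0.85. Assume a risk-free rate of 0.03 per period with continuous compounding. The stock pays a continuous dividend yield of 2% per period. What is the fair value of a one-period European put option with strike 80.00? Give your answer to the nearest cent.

Per-period risk-free factor R = e^0.03 = 1.0305; dividend-adjusted growth = e^(0.03−0.02) = 1.0101.
Risk-neutral probability p = (1.0101 − 0.85)/(1.35 − 0.85) = 0.1601/0.5000 = 0.3201
Terminal stock prices: S_u = 121.5, S_d = 76.5
Terminal payoffs (K − S): max(-41.5, 0) = 0, max(3.5, 0) = 3.5
Node 0 (S = 90): V_0 = e^(−0.03)·[0.3201·0.0000 + 0.6799·3.5000] = 2.3093

2.31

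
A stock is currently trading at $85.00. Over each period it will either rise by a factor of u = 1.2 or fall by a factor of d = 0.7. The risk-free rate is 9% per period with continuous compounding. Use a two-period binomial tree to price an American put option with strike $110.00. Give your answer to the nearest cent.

Risk-neutral probability p = (e^0.09 − 0.7)/(1.2 − 0.7) = 0.3942/0.5000 = 0.7883
Terminal stock prices: S_uu = 122.4, S_ud = 71.4, S_dd = 41.65
Terminal payoffs (K − S): max(-12.4, 0) = 0, max(38.6, 0) = 38.6, max(68.35, 0) = 68.35
Node u (S = 102): continuation = e^(−0.09)·[0.7883·0.0000 + 0.2117·38.6000] = 7.4666; exercise value = 8.0000 > continuation, so V_u = 8.0000 (exercise)
Node d (S = 59.5): continuation = e^(−0.09)·[0.7883·38.6000 + 0.2117·68.3500] = 41.0324; exercise value = 50.5000 > continuation, so V_d = 50.5000 (exercise)
Node 0 (S = 85): continuation = e^(−0.09)·[0.7883·8.0000 + 0.2117·50.5000] = 15.5324; exercise value = 25.0000 > continuation, so V_0 = 25.0000 (exercise)

$25.00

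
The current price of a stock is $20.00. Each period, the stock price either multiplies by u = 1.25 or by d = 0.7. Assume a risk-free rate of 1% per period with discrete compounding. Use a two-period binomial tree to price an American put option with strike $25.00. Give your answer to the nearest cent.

Risk-neutral probability p = (1 + 0.01 − 0.7)/(1.25 − 0.7) = 0.3100/0.5500 = 0.5636
Terminal stock prices: S_uu = 31.25, S_ud = 17.5, S_dd = 9.8
Terminal payoffs (K − S): max(-6.25, 0) = 0, max(7.5, 0) = 7.5, max(15.2, 0) = 15.2
Node u (S = 25): continuation = 1/1.01·[0.5636·0.0000 + 0.4364·7.5000] = 3.2403; exercise value = 0.0000 ≤ continuation, so V_u = 3.2403
Node d (S = 14): continuation = 1/1.01·[0.5636·7.5000 + 0.4364·15.2000] = 10.7525; exercise value = 11.0000 > continuation, so V_d = 11.0000 (exercise)
Node 0 (S = 20): continuation = 1/1.01·[0.5636·3.2403 + 0.4364·11.0000] = 6.5608; exercise value = 5.0000 ≤ continuation, so V_0 = 6.5608

$6.56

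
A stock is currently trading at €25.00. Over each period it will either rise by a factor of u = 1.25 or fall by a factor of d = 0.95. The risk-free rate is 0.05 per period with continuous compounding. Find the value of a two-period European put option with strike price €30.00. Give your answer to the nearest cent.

Risk-neutral probability p = (e^0.05 − 0.95)/(1.25 − 0.95) = 0.1013/0.3000 = 0.3376
Terminal stock prices: S_uu = 39.06, S_ud = 29.69, S_dd = 22.56
Terminal payoffs (K − S): max(-9.062, 0) = 0, max(0.3125, 0) = 0.3125, max(7.438, 0) = 7.438
Node u (S = 31.25): V_u = e^(−0.05)·[0.3376·0.0000 + 0.6624·0.3125] = 0.1969
Node d (S = 23.75): V_d = e^(−0.05)·[0.3376·0.3125 + 0.6624·7.4375] = 4.7869
Node 0 (S = 25): V_0 = e^(−0.05)·[0.3376·0.1969 + 0.6624·4.7869] = 3.0796

€3.08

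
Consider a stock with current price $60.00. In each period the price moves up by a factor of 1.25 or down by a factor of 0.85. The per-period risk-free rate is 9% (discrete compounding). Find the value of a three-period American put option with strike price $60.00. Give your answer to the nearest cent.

Risk-neutral probability p = (1 + 0.09 − 0.85)/(1.25 − 0.85) = 0.2400/0.4000 = 0.6000
Terminal stock prices: S_uuu = 117.2, S_uud = 79.69, S_udd = 54.19, S_ddd = 36.85
Terminal payoffs (K − S): max(-57.19, 0) = 0, max(-19.69, 0) = 0, max(5.813, 0) = 5.813, max(23.15, 0) = 23.15
Node uu (S = 93.75): continuation = 1/1.09·[0.6000·0.0000 + 0.4000·0.0000] = 0.0000; exercise value = 0.0000 ≤ continuation, so V_uu = 0.0000
Node ud (S = 63.75): continuation = 1/1.09·[0.6000·0.0000 + 0.4000·5.8125] = 2.1330; exercise value = 0.0000 ≤ continuation, so V_ud = 2.1330
Node dd (S = 43.35): continuation = 1/1.09·[0.6000·5.8125 + 0.4000·23.1525] = 11.6959; exercise value = 16.6500 > continuation, so V_dd = 16.6500 (exercise)
Node u (S = 75): continuation = 1/1.09·[0.6000·0.0000 + 0.4000·2.1330] = 0.7828; exercise value = 0.0000 ≤ continuation, so V_u = 0.7828
Node d (S = 51): continuation = 1/1.09·[0.6000·2.1330 + 0.4000·16.6500] = 7.2842; exercise value = 9.0000 > continuation, so V_d = 9.0000 (exercise)
Node 0 (S = 60): continuation = 1/1.09·[0.6000·0.7828 + 0.4000·9.0000] = 3.7336; exercise value = 0.0000 ≤ continuation, so V_0 = 3.7336

$3.73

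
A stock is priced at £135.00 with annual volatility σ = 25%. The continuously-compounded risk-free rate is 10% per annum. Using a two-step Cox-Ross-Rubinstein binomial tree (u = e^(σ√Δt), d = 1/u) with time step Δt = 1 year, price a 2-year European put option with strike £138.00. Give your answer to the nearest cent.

£6.88

CRR parameters: u = e^(σ√Δt) = e^(0.25·√1) = 1.2840, d = 1/u = 0.7788
Per-period rate: rΔt = 0.1·1 = 0.1, so R = e^0.1 = 1.1052
Risk-neutral probability p = (e^0.1 − 0.7788)/(1.2840 − 0.7788) = 0.3264/0.5052 = 0.6460
Terminal stock prices: S_uu = 222.6, S_ud = 135, S_dd = 81.88
Terminal payoffs (K − S): max(-84.58, 0) = 0, max(3, 0) = 3, max(56.12, 0) = 56.12
Node u (S = 173.3): V_u = e^(−0.1)·[0.6460·0.0000 + 0.3540·3.0000] = 0.9610
Node d (S = 105.1): V_d = e^(−0.1)·[0.6460·3.0000 + 0.3540·56.1184] = 19.7295
Node 0 (S = 135): V_0 = e^(−0.1)·[0.6460·0.9610 + 0.3540·19.7295] = 6.8815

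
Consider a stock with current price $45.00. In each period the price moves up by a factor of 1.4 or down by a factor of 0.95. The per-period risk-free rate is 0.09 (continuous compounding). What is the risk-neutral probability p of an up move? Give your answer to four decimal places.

p = 0.3204

Risk-neutral probability p = (e^0.09 − 0.95)/(1.4 − 0.95) = 0.1442/0.4500 = 0.3204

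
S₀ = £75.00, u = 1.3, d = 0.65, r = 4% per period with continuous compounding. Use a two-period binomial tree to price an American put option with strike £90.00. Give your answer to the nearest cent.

£21.70

Risk-neutral probability p = (e^0.04 − 0.65)/(1.3 − 0.65) = 0.3908/0.6500 = 0.6012
Terminal stock prices: S_uu = 126.8, S_ud = 63.38, S_dd = 31.69
Terminal payoffs (K − S): max(-36.75, 0) = 0, max(26.62, 0) = 26.62, max(58.31, 0) = 58.31
Node u (S = 97.5): continuation = e^(−0.04)·[0.6012·0.0000 + 0.3988·26.6250] = 10.2005; exercise value = 0.0000 ≤ continuation, so V_u = 10.2005
Node d (S = 48.75): continuation = e^(−0.04)·[0.6012·26.6250 + 0.3988·58.3125] = 37.7210; exercise value = 41.2500 > continuation, so V_d = 41.2500 (exercise)
Node 0 (S = 75): continuation = e^(−0.04)·[0.6012·10.2005 + 0.3988·41.2500] = 21.6961; exercise value = 15.0000 ≤ continuation, so V_0 = 21.6961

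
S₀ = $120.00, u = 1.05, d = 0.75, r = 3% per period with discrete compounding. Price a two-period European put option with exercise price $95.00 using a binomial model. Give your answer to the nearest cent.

$0.17

Risk-neutral probability p = (1 + 0.03 − 0.75)/(1.05 − 0.75) = 0.2800/0.3000 = 0.9333
Terminal stock prices: S_uu = 132.3, S_ud = 94.5, S_dd = 67.5
Terminal payoffs (K − S): max(-37.3, 0) = 0, max(0.5, 0) = 0.5, max(27.5, 0) = 27.5
Node u (S = 126): V_u = 1/1.03·[0.9333·0.0000 + 0.0667·0.5000] = 0.0324
Node d (S = 90): V_d = 1/1.03·[0.9333·0.5000 + 0.0667·27.5000] = 2.2330
Node 0 (S = 120): V_0 = 1/1.03·[0.9333·0.0324 + 0.0667·2.2330] = 0.1739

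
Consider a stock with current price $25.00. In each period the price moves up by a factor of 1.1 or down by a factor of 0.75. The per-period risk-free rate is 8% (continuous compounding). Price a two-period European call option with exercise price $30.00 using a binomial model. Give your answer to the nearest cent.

Risk-neutral probability p = (e^0.08 − 0.75)/(1.1 − 0.75) = 0.3333/0.3500 = 0.9522
Terminal stock prices: S_uu = 30.25, S_ud = 20.63, S_dd = 14.06
Terminal payoffs (S − K): max(0.25, 0) = 0.25, max(-9.375, 0) = 0, max(-15.94, 0) = 0
Node u (S = 27.5): V_u = e^(−0.08)·[0.9522·0.2500 + 0.0478·0.0000] = 0.2198
Node d (S = 18.75): V_d = e^(−0.08)·[0.9522·0.0000 + 0.0478·0.0000] = 0.0000
Node 0 (S = 25): V_0 = e^(−0.08)·[0.9522·0.2198 + 0.0478·0.0000] = 0.1932

$0.19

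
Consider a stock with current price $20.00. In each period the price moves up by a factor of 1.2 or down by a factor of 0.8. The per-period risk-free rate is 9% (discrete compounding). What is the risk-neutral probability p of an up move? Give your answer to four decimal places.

p = 0.7250

Risk-neutral probability p = (1 + 0.09 − 0.8)/(1.2 − 0.8) = 0.2900/0.4000 = 0.7250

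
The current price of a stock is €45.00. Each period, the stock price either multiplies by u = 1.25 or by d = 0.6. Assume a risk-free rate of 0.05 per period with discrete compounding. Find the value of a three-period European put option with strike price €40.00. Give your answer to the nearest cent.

€4.12

Risk-neutral probability p = (1 + 0.05 − 0.6)/(1.25 − 0.6) = 0.4500/0.6500 = 0.6923
Terminal stock prices: S_uuu = 87.89, S_uud = 42.19, S_udd = 20.25, S_ddd = 9.72
Terminal payoffs (K − S): max(-47.89, 0) = 0, max(-2.188, 0) = 0, max(19.75, 0) = 19.75, max(30.28, 0) = 30.28
Node uu (S = 70.31): V_uu = 1/1.05·[0.6923·0.0000 + 0.3077·0.0000] = 0.0000
Node ud (S = 33.75): V_ud = 1/1.05·[0.6923·0.0000 + 0.3077·19.7500] = 5.7875
Node dd (S = 16.2): V_dd = 1/1.05·[0.6923·19.7500 + 0.3077·30.2800] = 21.8952
Node u (S = 56.25): V_u = 1/1.05·[0.6923·0.0000 + 0.3077·5.7875] = 1.6960
Node d (S = 27): V_d = 1/1.05·[0.6923·5.7875 + 0.3077·21.8952] = 10.2322
Node 0 (S = 45): V_0 = 1/1.05·[0.6923·1.6960 + 0.3077·10.2322] = 4.1167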